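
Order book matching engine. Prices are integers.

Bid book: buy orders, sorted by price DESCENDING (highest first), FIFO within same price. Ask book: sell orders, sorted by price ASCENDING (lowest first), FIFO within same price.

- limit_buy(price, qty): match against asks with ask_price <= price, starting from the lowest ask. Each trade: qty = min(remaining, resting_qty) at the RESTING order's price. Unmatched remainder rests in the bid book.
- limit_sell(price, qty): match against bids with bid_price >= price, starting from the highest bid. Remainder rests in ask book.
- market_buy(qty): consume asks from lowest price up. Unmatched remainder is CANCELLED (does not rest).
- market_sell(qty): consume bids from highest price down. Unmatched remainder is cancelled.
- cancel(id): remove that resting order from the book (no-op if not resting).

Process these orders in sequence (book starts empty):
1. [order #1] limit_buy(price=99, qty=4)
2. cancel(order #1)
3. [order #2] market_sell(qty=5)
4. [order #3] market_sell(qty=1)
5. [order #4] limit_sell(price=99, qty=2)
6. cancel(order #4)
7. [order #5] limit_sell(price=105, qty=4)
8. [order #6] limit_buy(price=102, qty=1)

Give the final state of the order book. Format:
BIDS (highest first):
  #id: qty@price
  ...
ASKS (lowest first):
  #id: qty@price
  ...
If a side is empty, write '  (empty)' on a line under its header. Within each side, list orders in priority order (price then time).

After op 1 [order #1] limit_buy(price=99, qty=4): fills=none; bids=[#1:4@99] asks=[-]
After op 2 cancel(order #1): fills=none; bids=[-] asks=[-]
After op 3 [order #2] market_sell(qty=5): fills=none; bids=[-] asks=[-]
After op 4 [order #3] market_sell(qty=1): fills=none; bids=[-] asks=[-]
After op 5 [order #4] limit_sell(price=99, qty=2): fills=none; bids=[-] asks=[#4:2@99]
After op 6 cancel(order #4): fills=none; bids=[-] asks=[-]
After op 7 [order #5] limit_sell(price=105, qty=4): fills=none; bids=[-] asks=[#5:4@105]
After op 8 [order #6] limit_buy(price=102, qty=1): fills=none; bids=[#6:1@102] asks=[#5:4@105]

Answer: BIDS (highest first):
  #6: 1@102
ASKS (lowest first):
  #5: 4@105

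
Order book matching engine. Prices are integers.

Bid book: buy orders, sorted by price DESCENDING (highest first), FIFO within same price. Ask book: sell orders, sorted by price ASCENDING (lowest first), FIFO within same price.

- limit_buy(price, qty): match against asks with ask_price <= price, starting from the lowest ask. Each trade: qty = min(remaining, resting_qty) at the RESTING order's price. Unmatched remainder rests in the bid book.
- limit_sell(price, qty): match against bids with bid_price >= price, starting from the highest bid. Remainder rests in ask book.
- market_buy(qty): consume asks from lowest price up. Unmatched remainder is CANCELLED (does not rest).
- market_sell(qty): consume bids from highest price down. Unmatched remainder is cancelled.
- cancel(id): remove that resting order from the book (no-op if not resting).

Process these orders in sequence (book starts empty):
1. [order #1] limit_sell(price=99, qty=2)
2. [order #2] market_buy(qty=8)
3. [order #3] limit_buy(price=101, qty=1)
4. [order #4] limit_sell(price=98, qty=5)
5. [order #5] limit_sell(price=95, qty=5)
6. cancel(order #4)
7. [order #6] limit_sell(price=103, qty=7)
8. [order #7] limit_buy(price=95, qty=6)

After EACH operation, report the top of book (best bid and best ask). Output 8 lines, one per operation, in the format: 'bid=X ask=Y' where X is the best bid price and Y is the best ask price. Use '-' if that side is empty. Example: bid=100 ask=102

Answer: bid=- ask=99
bid=- ask=-
bid=101 ask=-
bid=- ask=98
bid=- ask=95
bid=- ask=95
bid=- ask=95
bid=95 ask=103

Derivation:
After op 1 [order #1] limit_sell(price=99, qty=2): fills=none; bids=[-] asks=[#1:2@99]
After op 2 [order #2] market_buy(qty=8): fills=#2x#1:2@99; bids=[-] asks=[-]
After op 3 [order #3] limit_buy(price=101, qty=1): fills=none; bids=[#3:1@101] asks=[-]
After op 4 [order #4] limit_sell(price=98, qty=5): fills=#3x#4:1@101; bids=[-] asks=[#4:4@98]
After op 5 [order #5] limit_sell(price=95, qty=5): fills=none; bids=[-] asks=[#5:5@95 #4:4@98]
After op 6 cancel(order #4): fills=none; bids=[-] asks=[#5:5@95]
After op 7 [order #6] limit_sell(price=103, qty=7): fills=none; bids=[-] asks=[#5:5@95 #6:7@103]
After op 8 [order #7] limit_buy(price=95, qty=6): fills=#7x#5:5@95; bids=[#7:1@95] asks=[#6:7@103]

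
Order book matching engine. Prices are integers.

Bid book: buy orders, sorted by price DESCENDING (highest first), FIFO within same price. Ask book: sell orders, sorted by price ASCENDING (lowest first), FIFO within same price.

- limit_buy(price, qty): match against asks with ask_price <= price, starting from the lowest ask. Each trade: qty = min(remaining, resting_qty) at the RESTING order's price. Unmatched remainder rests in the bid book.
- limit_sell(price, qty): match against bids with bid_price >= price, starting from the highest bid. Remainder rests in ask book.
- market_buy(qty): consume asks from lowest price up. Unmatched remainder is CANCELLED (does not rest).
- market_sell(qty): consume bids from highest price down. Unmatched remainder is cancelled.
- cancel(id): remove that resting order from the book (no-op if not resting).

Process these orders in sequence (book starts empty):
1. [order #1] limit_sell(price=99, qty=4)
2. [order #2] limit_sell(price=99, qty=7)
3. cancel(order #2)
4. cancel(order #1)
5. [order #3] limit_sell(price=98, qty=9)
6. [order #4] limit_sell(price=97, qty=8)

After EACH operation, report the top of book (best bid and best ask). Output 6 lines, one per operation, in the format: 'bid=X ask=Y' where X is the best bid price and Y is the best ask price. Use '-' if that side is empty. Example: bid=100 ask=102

After op 1 [order #1] limit_sell(price=99, qty=4): fills=none; bids=[-] asks=[#1:4@99]
After op 2 [order #2] limit_sell(price=99, qty=7): fills=none; bids=[-] asks=[#1:4@99 #2:7@99]
After op 3 cancel(order #2): fills=none; bids=[-] asks=[#1:4@99]
After op 4 cancel(order #1): fills=none; bids=[-] asks=[-]
After op 5 [order #3] limit_sell(price=98, qty=9): fills=none; bids=[-] asks=[#3:9@98]
After op 6 [order #4] limit_sell(price=97, qty=8): fills=none; bids=[-] asks=[#4:8@97 #3:9@98]

Answer: bid=- ask=99
bid=- ask=99
bid=- ask=99
bid=- ask=-
bid=- ask=98
bid=- ask=97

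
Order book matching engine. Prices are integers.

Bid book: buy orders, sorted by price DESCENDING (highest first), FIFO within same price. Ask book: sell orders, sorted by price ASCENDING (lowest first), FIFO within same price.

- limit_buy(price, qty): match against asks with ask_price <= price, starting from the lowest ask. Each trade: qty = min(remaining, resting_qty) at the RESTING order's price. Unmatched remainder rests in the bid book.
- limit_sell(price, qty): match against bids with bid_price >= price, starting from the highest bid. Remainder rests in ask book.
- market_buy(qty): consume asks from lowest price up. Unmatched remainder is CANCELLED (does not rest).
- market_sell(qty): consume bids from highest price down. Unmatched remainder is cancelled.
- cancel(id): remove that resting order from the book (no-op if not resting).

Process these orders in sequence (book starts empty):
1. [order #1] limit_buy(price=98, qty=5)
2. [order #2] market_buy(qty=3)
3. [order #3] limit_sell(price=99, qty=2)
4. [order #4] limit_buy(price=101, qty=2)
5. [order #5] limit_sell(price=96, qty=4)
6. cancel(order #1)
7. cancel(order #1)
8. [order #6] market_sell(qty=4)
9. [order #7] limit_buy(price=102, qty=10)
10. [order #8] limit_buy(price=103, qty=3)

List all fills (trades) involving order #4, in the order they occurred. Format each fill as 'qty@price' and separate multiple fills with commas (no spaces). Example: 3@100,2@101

After op 1 [order #1] limit_buy(price=98, qty=5): fills=none; bids=[#1:5@98] asks=[-]
After op 2 [order #2] market_buy(qty=3): fills=none; bids=[#1:5@98] asks=[-]
After op 3 [order #3] limit_sell(price=99, qty=2): fills=none; bids=[#1:5@98] asks=[#3:2@99]
After op 4 [order #4] limit_buy(price=101, qty=2): fills=#4x#3:2@99; bids=[#1:5@98] asks=[-]
After op 5 [order #5] limit_sell(price=96, qty=4): fills=#1x#5:4@98; bids=[#1:1@98] asks=[-]
After op 6 cancel(order #1): fills=none; bids=[-] asks=[-]
After op 7 cancel(order #1): fills=none; bids=[-] asks=[-]
After op 8 [order #6] market_sell(qty=4): fills=none; bids=[-] asks=[-]
After op 9 [order #7] limit_buy(price=102, qty=10): fills=none; bids=[#7:10@102] asks=[-]
After op 10 [order #8] limit_buy(price=103, qty=3): fills=none; bids=[#8:3@103 #7:10@102] asks=[-]

Answer: 2@99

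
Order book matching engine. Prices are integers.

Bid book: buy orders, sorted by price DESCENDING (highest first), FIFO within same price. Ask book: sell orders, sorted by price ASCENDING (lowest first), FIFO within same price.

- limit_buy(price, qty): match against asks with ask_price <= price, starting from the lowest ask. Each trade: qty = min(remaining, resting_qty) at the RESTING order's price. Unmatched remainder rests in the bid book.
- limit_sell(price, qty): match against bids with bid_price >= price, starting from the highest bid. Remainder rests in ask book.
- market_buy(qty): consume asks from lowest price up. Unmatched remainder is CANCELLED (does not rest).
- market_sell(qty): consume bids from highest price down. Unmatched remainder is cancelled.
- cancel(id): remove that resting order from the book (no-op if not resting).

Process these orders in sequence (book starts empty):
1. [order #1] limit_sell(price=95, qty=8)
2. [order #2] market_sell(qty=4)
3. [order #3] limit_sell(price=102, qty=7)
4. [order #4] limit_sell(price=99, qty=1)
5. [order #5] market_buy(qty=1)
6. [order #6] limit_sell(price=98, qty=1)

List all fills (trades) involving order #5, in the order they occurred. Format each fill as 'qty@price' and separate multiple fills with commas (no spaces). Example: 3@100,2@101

Answer: 1@95

Derivation:
After op 1 [order #1] limit_sell(price=95, qty=8): fills=none; bids=[-] asks=[#1:8@95]
After op 2 [order #2] market_sell(qty=4): fills=none; bids=[-] asks=[#1:8@95]
After op 3 [order #3] limit_sell(price=102, qty=7): fills=none; bids=[-] asks=[#1:8@95 #3:7@102]
After op 4 [order #4] limit_sell(price=99, qty=1): fills=none; bids=[-] asks=[#1:8@95 #4:1@99 #3:7@102]
After op 5 [order #5] market_buy(qty=1): fills=#5x#1:1@95; bids=[-] asks=[#1:7@95 #4:1@99 #3:7@102]
After op 6 [order #6] limit_sell(price=98, qty=1): fills=none; bids=[-] asks=[#1:7@95 #6:1@98 #4:1@99 #3:7@102]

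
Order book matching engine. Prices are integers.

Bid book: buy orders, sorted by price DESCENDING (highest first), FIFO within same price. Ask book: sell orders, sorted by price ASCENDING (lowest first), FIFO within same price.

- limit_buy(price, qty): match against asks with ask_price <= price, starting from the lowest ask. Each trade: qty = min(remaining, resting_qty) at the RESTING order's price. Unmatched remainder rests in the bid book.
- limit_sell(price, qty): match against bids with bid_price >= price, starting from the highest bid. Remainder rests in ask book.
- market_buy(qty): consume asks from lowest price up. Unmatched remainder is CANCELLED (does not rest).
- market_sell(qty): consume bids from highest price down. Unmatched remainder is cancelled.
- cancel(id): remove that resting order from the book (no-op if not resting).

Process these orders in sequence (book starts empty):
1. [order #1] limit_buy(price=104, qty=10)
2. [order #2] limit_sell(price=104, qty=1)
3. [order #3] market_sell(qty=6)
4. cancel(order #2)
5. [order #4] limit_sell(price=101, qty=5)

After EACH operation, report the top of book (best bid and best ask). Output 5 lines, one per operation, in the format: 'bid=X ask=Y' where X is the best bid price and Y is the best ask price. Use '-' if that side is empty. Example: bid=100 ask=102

After op 1 [order #1] limit_buy(price=104, qty=10): fills=none; bids=[#1:10@104] asks=[-]
After op 2 [order #2] limit_sell(price=104, qty=1): fills=#1x#2:1@104; bids=[#1:9@104] asks=[-]
After op 3 [order #3] market_sell(qty=6): fills=#1x#3:6@104; bids=[#1:3@104] asks=[-]
After op 4 cancel(order #2): fills=none; bids=[#1:3@104] asks=[-]
After op 5 [order #4] limit_sell(price=101, qty=5): fills=#1x#4:3@104; bids=[-] asks=[#4:2@101]

Answer: bid=104 ask=-
bid=104 ask=-
bid=104 ask=-
bid=104 ask=-
bid=- ask=101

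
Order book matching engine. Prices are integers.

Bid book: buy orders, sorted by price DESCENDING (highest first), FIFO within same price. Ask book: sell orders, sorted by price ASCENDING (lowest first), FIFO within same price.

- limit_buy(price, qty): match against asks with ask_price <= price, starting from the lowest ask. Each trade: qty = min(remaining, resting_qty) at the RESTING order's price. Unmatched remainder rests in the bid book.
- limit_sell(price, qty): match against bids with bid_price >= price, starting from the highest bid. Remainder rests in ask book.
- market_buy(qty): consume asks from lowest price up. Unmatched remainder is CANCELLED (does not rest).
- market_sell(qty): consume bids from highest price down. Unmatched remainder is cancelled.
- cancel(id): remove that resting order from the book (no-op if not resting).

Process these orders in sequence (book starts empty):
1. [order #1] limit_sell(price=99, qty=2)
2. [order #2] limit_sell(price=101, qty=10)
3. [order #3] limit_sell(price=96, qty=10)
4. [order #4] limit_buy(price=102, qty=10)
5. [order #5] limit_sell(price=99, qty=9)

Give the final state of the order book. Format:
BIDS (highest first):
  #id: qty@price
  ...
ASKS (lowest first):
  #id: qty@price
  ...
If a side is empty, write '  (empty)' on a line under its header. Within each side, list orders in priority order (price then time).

Answer: BIDS (highest first):
  (empty)
ASKS (lowest first):
  #1: 2@99
  #5: 9@99
  #2: 10@101

Derivation:
After op 1 [order #1] limit_sell(price=99, qty=2): fills=none; bids=[-] asks=[#1:2@99]
After op 2 [order #2] limit_sell(price=101, qty=10): fills=none; bids=[-] asks=[#1:2@99 #2:10@101]
After op 3 [order #3] limit_sell(price=96, qty=10): fills=none; bids=[-] asks=[#3:10@96 #1:2@99 #2:10@101]
After op 4 [order #4] limit_buy(price=102, qty=10): fills=#4x#3:10@96; bids=[-] asks=[#1:2@99 #2:10@101]
After op 5 [order #5] limit_sell(price=99, qty=9): fills=none; bids=[-] asks=[#1:2@99 #5:9@99 #2:10@101]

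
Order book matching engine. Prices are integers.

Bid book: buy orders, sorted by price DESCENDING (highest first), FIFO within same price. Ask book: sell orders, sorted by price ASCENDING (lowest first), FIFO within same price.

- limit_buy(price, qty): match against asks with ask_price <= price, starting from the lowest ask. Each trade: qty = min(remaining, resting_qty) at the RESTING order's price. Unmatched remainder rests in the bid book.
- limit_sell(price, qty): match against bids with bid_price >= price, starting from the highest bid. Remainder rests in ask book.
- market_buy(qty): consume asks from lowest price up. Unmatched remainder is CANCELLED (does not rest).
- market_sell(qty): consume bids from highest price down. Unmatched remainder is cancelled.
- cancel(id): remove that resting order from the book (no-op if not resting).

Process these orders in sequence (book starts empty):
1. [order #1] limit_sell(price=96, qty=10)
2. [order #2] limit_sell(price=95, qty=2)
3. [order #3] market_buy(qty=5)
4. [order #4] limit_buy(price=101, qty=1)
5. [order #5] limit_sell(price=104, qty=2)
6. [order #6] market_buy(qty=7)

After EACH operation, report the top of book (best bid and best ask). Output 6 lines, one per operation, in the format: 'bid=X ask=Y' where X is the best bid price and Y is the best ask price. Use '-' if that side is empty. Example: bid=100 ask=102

Answer: bid=- ask=96
bid=- ask=95
bid=- ask=96
bid=- ask=96
bid=- ask=96
bid=- ask=104

Derivation:
After op 1 [order #1] limit_sell(price=96, qty=10): fills=none; bids=[-] asks=[#1:10@96]
After op 2 [order #2] limit_sell(price=95, qty=2): fills=none; bids=[-] asks=[#2:2@95 #1:10@96]
After op 3 [order #3] market_buy(qty=5): fills=#3x#2:2@95 #3x#1:3@96; bids=[-] asks=[#1:7@96]
After op 4 [order #4] limit_buy(price=101, qty=1): fills=#4x#1:1@96; bids=[-] asks=[#1:6@96]
After op 5 [order #5] limit_sell(price=104, qty=2): fills=none; bids=[-] asks=[#1:6@96 #5:2@104]
After op 6 [order #6] market_buy(qty=7): fills=#6x#1:6@96 #6x#5:1@104; bids=[-] asks=[#5:1@104]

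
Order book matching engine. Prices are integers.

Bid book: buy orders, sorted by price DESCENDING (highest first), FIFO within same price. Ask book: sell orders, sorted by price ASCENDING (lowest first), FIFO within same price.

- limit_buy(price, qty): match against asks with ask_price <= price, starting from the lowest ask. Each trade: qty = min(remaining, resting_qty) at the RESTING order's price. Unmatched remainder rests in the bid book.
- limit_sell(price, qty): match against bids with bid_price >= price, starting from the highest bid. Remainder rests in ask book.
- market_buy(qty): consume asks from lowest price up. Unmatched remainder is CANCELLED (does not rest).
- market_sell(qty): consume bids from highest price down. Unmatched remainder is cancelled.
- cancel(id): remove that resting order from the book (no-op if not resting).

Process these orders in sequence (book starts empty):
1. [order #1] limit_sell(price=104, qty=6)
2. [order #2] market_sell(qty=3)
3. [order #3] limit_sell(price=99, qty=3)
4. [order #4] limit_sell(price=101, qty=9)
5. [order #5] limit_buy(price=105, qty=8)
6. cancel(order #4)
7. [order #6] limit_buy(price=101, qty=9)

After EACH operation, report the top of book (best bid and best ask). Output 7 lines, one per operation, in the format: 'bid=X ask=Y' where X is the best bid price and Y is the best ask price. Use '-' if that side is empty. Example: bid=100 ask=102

Answer: bid=- ask=104
bid=- ask=104
bid=- ask=99
bid=- ask=99
bid=- ask=101
bid=- ask=104
bid=101 ask=104

Derivation:
After op 1 [order #1] limit_sell(price=104, qty=6): fills=none; bids=[-] asks=[#1:6@104]
After op 2 [order #2] market_sell(qty=3): fills=none; bids=[-] asks=[#1:6@104]
After op 3 [order #3] limit_sell(price=99, qty=3): fills=none; bids=[-] asks=[#3:3@99 #1:6@104]
After op 4 [order #4] limit_sell(price=101, qty=9): fills=none; bids=[-] asks=[#3:3@99 #4:9@101 #1:6@104]
After op 5 [order #5] limit_buy(price=105, qty=8): fills=#5x#3:3@99 #5x#4:5@101; bids=[-] asks=[#4:4@101 #1:6@104]
After op 6 cancel(order #4): fills=none; bids=[-] asks=[#1:6@104]
After op 7 [order #6] limit_buy(price=101, qty=9): fills=none; bids=[#6:9@101] asks=[#1:6@104]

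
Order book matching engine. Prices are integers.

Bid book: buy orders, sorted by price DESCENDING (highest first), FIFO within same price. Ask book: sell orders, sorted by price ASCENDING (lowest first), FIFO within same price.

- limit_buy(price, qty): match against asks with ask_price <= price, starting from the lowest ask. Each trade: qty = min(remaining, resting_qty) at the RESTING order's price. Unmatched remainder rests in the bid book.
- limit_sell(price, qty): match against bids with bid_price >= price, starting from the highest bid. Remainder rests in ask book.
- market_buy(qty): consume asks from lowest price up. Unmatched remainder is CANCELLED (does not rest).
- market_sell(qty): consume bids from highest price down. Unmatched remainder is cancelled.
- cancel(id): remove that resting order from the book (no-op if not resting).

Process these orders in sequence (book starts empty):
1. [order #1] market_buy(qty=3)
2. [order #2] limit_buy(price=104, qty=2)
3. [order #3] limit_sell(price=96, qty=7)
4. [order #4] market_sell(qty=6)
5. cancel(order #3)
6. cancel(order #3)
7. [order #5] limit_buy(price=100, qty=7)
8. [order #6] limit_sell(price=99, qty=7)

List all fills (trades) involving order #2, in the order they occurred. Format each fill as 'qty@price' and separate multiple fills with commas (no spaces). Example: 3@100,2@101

Answer: 2@104

Derivation:
After op 1 [order #1] market_buy(qty=3): fills=none; bids=[-] asks=[-]
After op 2 [order #2] limit_buy(price=104, qty=2): fills=none; bids=[#2:2@104] asks=[-]
After op 3 [order #3] limit_sell(price=96, qty=7): fills=#2x#3:2@104; bids=[-] asks=[#3:5@96]
After op 4 [order #4] market_sell(qty=6): fills=none; bids=[-] asks=[#3:5@96]
After op 5 cancel(order #3): fills=none; bids=[-] asks=[-]
After op 6 cancel(order #3): fills=none; bids=[-] asks=[-]
After op 7 [order #5] limit_buy(price=100, qty=7): fills=none; bids=[#5:7@100] asks=[-]
After op 8 [order #6] limit_sell(price=99, qty=7): fills=#5x#6:7@100; bids=[-] asks=[-]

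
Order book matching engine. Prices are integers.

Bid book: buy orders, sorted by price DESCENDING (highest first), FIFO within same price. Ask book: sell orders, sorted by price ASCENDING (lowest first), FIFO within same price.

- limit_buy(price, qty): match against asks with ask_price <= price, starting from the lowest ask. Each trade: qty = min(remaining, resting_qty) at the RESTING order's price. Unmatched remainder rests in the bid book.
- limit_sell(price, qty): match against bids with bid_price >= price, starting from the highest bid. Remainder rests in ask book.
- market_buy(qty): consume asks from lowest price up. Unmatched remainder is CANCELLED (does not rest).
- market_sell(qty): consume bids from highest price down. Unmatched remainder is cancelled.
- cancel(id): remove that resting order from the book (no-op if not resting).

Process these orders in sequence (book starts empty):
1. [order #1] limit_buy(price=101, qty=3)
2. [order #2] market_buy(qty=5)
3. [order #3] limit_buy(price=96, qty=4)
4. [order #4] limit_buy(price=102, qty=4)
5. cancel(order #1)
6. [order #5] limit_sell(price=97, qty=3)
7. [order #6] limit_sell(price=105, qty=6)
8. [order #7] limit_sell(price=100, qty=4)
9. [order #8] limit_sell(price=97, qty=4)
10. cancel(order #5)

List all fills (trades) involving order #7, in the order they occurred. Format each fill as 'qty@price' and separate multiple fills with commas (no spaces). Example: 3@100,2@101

Answer: 1@102

Derivation:
After op 1 [order #1] limit_buy(price=101, qty=3): fills=none; bids=[#1:3@101] asks=[-]
After op 2 [order #2] market_buy(qty=5): fills=none; bids=[#1:3@101] asks=[-]
After op 3 [order #3] limit_buy(price=96, qty=4): fills=none; bids=[#1:3@101 #3:4@96] asks=[-]
After op 4 [order #4] limit_buy(price=102, qty=4): fills=none; bids=[#4:4@102 #1:3@101 #3:4@96] asks=[-]
After op 5 cancel(order #1): fills=none; bids=[#4:4@102 #3:4@96] asks=[-]
After op 6 [order #5] limit_sell(price=97, qty=3): fills=#4x#5:3@102; bids=[#4:1@102 #3:4@96] asks=[-]
After op 7 [order #6] limit_sell(price=105, qty=6): fills=none; bids=[#4:1@102 #3:4@96] asks=[#6:6@105]
After op 8 [order #7] limit_sell(price=100, qty=4): fills=#4x#7:1@102; bids=[#3:4@96] asks=[#7:3@100 #6:6@105]
After op 9 [order #8] limit_sell(price=97, qty=4): fills=none; bids=[#3:4@96] asks=[#8:4@97 #7:3@100 #6:6@105]
After op 10 cancel(order #5): fills=none; bids=[#3:4@96] asks=[#8:4@97 #7:3@100 #6:6@105]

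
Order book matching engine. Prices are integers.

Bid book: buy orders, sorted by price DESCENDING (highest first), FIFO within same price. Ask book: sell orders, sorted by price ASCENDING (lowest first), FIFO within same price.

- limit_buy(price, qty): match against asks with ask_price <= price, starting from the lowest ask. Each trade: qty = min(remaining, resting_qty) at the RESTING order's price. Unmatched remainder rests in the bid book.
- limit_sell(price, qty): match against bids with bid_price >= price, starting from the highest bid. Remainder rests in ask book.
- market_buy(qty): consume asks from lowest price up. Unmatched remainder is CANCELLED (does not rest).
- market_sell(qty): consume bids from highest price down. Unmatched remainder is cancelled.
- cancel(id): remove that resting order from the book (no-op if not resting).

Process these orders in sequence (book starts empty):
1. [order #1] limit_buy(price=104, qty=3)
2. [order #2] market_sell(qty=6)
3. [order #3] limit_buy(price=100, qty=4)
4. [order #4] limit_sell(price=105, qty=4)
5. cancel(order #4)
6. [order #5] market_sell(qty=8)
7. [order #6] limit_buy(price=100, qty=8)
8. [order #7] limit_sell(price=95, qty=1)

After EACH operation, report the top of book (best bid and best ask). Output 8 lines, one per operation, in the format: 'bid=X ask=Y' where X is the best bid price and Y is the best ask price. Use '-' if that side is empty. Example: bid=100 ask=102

After op 1 [order #1] limit_buy(price=104, qty=3): fills=none; bids=[#1:3@104] asks=[-]
After op 2 [order #2] market_sell(qty=6): fills=#1x#2:3@104; bids=[-] asks=[-]
After op 3 [order #3] limit_buy(price=100, qty=4): fills=none; bids=[#3:4@100] asks=[-]
After op 4 [order #4] limit_sell(price=105, qty=4): fills=none; bids=[#3:4@100] asks=[#4:4@105]
After op 5 cancel(order #4): fills=none; bids=[#3:4@100] asks=[-]
After op 6 [order #5] market_sell(qty=8): fills=#3x#5:4@100; bids=[-] asks=[-]
After op 7 [order #6] limit_buy(price=100, qty=8): fills=none; bids=[#6:8@100] asks=[-]
After op 8 [order #7] limit_sell(price=95, qty=1): fills=#6x#7:1@100; bids=[#6:7@100] asks=[-]

Answer: bid=104 ask=-
bid=- ask=-
bid=100 ask=-
bid=100 ask=105
bid=100 ask=-
bid=- ask=-
bid=100 ask=-
bid=100 ask=-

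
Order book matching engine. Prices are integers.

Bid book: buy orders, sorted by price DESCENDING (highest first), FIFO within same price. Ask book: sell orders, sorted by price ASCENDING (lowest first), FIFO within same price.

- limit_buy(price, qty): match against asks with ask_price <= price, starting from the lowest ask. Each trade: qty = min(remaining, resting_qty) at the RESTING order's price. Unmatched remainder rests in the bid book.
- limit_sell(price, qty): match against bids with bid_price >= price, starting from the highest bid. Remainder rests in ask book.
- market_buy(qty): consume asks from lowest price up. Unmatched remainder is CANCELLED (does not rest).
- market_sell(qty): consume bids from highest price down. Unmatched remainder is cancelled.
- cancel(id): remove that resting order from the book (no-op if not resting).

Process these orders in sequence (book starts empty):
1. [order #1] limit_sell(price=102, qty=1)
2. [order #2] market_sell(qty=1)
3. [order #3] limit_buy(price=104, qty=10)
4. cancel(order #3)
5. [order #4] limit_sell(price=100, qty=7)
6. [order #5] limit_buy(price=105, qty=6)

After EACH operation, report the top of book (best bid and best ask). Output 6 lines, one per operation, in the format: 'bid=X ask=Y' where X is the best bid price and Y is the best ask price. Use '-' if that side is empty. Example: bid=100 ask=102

After op 1 [order #1] limit_sell(price=102, qty=1): fills=none; bids=[-] asks=[#1:1@102]
After op 2 [order #2] market_sell(qty=1): fills=none; bids=[-] asks=[#1:1@102]
After op 3 [order #3] limit_buy(price=104, qty=10): fills=#3x#1:1@102; bids=[#3:9@104] asks=[-]
After op 4 cancel(order #3): fills=none; bids=[-] asks=[-]
After op 5 [order #4] limit_sell(price=100, qty=7): fills=none; bids=[-] asks=[#4:7@100]
After op 6 [order #5] limit_buy(price=105, qty=6): fills=#5x#4:6@100; bids=[-] asks=[#4:1@100]

Answer: bid=- ask=102
bid=- ask=102
bid=104 ask=-
bid=- ask=-
bid=- ask=100
bid=- ask=100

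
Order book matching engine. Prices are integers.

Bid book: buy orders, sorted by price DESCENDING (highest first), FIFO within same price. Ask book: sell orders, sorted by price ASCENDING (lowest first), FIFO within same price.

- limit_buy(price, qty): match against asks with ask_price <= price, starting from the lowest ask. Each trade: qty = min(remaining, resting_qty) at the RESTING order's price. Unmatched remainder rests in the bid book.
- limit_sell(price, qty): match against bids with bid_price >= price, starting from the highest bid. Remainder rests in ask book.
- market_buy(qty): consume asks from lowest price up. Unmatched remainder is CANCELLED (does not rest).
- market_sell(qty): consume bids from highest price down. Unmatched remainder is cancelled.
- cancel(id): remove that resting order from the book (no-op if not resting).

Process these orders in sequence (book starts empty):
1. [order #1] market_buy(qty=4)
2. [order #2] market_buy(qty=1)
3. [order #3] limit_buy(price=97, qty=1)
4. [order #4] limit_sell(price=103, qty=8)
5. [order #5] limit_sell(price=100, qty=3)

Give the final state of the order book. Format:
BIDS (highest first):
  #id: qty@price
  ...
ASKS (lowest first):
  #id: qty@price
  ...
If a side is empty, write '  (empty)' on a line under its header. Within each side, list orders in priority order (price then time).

After op 1 [order #1] market_buy(qty=4): fills=none; bids=[-] asks=[-]
After op 2 [order #2] market_buy(qty=1): fills=none; bids=[-] asks=[-]
After op 3 [order #3] limit_buy(price=97, qty=1): fills=none; bids=[#3:1@97] asks=[-]
After op 4 [order #4] limit_sell(price=103, qty=8): fills=none; bids=[#3:1@97] asks=[#4:8@103]
After op 5 [order #5] limit_sell(price=100, qty=3): fills=none; bids=[#3:1@97] asks=[#5:3@100 #4:8@103]

Answer: BIDS (highest first):
  #3: 1@97
ASKS (lowest first):
  #5: 3@100
  #4: 8@103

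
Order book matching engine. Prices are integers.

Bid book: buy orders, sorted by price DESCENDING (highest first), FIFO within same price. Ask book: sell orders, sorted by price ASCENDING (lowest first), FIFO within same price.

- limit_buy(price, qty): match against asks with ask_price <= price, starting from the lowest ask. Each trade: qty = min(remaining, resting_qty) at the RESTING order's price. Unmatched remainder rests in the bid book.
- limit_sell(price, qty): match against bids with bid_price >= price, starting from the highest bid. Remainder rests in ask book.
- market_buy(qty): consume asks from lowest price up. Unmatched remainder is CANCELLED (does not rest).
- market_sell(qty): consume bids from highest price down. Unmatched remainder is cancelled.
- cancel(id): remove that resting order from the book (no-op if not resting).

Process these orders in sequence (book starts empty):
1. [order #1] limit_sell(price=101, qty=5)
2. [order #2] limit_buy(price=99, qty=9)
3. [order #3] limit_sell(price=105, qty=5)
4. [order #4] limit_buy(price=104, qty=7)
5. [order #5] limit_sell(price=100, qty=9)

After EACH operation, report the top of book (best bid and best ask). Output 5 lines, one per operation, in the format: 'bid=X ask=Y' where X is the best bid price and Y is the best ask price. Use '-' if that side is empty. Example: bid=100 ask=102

Answer: bid=- ask=101
bid=99 ask=101
bid=99 ask=101
bid=104 ask=105
bid=99 ask=100

Derivation:
After op 1 [order #1] limit_sell(price=101, qty=5): fills=none; bids=[-] asks=[#1:5@101]
After op 2 [order #2] limit_buy(price=99, qty=9): fills=none; bids=[#2:9@99] asks=[#1:5@101]
After op 3 [order #3] limit_sell(price=105, qty=5): fills=none; bids=[#2:9@99] asks=[#1:5@101 #3:5@105]
After op 4 [order #4] limit_buy(price=104, qty=7): fills=#4x#1:5@101; bids=[#4:2@104 #2:9@99] asks=[#3:5@105]
After op 5 [order #5] limit_sell(price=100, qty=9): fills=#4x#5:2@104; bids=[#2:9@99] asks=[#5:7@100 #3:5@105]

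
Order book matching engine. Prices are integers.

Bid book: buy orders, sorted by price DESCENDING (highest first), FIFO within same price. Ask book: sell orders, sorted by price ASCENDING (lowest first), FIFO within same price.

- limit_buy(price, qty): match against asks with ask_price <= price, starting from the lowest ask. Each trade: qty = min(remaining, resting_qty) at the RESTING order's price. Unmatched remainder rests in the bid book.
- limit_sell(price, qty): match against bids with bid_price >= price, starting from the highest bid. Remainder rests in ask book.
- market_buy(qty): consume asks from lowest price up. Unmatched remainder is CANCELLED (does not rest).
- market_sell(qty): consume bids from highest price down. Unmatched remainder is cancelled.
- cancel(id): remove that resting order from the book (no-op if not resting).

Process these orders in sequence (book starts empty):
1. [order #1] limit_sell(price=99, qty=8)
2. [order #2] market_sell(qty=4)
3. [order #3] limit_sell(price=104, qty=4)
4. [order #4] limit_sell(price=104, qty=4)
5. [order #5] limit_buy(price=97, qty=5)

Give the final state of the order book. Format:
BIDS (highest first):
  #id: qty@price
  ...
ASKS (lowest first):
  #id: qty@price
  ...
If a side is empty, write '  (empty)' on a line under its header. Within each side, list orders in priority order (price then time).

Answer: BIDS (highest first):
  #5: 5@97
ASKS (lowest first):
  #1: 8@99
  #3: 4@104
  #4: 4@104

Derivation:
After op 1 [order #1] limit_sell(price=99, qty=8): fills=none; bids=[-] asks=[#1:8@99]
After op 2 [order #2] market_sell(qty=4): fills=none; bids=[-] asks=[#1:8@99]
After op 3 [order #3] limit_sell(price=104, qty=4): fills=none; bids=[-] asks=[#1:8@99 #3:4@104]
After op 4 [order #4] limit_sell(price=104, qty=4): fills=none; bids=[-] asks=[#1:8@99 #3:4@104 #4:4@104]
After op 5 [order #5] limit_buy(price=97, qty=5): fills=none; bids=[#5:5@97] asks=[#1:8@99 #3:4@104 #4:4@104]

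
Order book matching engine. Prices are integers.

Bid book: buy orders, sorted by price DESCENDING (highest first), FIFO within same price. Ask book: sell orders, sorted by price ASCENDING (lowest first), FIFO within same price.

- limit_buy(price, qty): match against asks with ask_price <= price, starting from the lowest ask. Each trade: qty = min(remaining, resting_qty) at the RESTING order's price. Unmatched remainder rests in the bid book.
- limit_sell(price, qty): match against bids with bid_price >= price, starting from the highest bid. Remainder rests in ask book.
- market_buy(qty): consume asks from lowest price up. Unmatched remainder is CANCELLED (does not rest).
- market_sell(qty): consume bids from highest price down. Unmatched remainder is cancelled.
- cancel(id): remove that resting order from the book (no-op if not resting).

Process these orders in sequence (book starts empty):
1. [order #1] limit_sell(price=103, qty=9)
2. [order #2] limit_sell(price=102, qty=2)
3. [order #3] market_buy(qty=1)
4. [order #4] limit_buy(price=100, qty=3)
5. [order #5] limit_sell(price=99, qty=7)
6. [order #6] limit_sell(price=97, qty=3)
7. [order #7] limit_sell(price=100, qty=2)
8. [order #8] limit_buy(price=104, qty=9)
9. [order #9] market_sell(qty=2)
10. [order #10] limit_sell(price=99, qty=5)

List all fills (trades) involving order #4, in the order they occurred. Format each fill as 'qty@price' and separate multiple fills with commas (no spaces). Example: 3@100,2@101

After op 1 [order #1] limit_sell(price=103, qty=9): fills=none; bids=[-] asks=[#1:9@103]
After op 2 [order #2] limit_sell(price=102, qty=2): fills=none; bids=[-] asks=[#2:2@102 #1:9@103]
After op 3 [order #3] market_buy(qty=1): fills=#3x#2:1@102; bids=[-] asks=[#2:1@102 #1:9@103]
After op 4 [order #4] limit_buy(price=100, qty=3): fills=none; bids=[#4:3@100] asks=[#2:1@102 #1:9@103]
After op 5 [order #5] limit_sell(price=99, qty=7): fills=#4x#5:3@100; bids=[-] asks=[#5:4@99 #2:1@102 #1:9@103]
After op 6 [order #6] limit_sell(price=97, qty=3): fills=none; bids=[-] asks=[#6:3@97 #5:4@99 #2:1@102 #1:9@103]
After op 7 [order #7] limit_sell(price=100, qty=2): fills=none; bids=[-] asks=[#6:3@97 #5:4@99 #7:2@100 #2:1@102 #1:9@103]
After op 8 [order #8] limit_buy(price=104, qty=9): fills=#8x#6:3@97 #8x#5:4@99 #8x#7:2@100; bids=[-] asks=[#2:1@102 #1:9@103]
After op 9 [order #9] market_sell(qty=2): fills=none; bids=[-] asks=[#2:1@102 #1:9@103]
After op 10 [order #10] limit_sell(price=99, qty=5): fills=none; bids=[-] asks=[#10:5@99 #2:1@102 #1:9@103]

Answer: 3@100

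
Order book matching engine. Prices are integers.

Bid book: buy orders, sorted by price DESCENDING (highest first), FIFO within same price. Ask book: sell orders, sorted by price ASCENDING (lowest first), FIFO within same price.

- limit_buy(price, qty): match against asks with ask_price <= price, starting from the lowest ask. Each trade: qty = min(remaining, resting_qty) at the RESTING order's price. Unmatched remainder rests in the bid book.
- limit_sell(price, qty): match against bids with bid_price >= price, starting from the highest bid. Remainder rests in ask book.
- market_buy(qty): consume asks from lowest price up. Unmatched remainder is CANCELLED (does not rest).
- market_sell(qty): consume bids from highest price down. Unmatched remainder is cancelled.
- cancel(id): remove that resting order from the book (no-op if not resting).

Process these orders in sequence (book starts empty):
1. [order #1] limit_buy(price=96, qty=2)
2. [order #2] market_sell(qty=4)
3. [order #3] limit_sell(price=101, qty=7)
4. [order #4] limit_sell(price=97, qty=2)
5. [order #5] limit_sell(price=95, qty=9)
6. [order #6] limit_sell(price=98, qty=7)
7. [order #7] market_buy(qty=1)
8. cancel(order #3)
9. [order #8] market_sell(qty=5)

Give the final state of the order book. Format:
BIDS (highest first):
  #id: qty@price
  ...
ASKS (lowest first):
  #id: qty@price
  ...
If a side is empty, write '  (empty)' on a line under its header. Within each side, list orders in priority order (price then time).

After op 1 [order #1] limit_buy(price=96, qty=2): fills=none; bids=[#1:2@96] asks=[-]
After op 2 [order #2] market_sell(qty=4): fills=#1x#2:2@96; bids=[-] asks=[-]
After op 3 [order #3] limit_sell(price=101, qty=7): fills=none; bids=[-] asks=[#3:7@101]
After op 4 [order #4] limit_sell(price=97, qty=2): fills=none; bids=[-] asks=[#4:2@97 #3:7@101]
After op 5 [order #5] limit_sell(price=95, qty=9): fills=none; bids=[-] asks=[#5:9@95 #4:2@97 #3:7@101]
After op 6 [order #6] limit_sell(price=98, qty=7): fills=none; bids=[-] asks=[#5:9@95 #4:2@97 #6:7@98 #3:7@101]
After op 7 [order #7] market_buy(qty=1): fills=#7x#5:1@95; bids=[-] asks=[#5:8@95 #4:2@97 #6:7@98 #3:7@101]
After op 8 cancel(order #3): fills=none; bids=[-] asks=[#5:8@95 #4:2@97 #6:7@98]
After op 9 [order #8] market_sell(qty=5): fills=none; bids=[-] asks=[#5:8@95 #4:2@97 #6:7@98]

Answer: BIDS (highest first):
  (empty)
ASKS (lowest first):
  #5: 8@95
  #4: 2@97
  #6: 7@98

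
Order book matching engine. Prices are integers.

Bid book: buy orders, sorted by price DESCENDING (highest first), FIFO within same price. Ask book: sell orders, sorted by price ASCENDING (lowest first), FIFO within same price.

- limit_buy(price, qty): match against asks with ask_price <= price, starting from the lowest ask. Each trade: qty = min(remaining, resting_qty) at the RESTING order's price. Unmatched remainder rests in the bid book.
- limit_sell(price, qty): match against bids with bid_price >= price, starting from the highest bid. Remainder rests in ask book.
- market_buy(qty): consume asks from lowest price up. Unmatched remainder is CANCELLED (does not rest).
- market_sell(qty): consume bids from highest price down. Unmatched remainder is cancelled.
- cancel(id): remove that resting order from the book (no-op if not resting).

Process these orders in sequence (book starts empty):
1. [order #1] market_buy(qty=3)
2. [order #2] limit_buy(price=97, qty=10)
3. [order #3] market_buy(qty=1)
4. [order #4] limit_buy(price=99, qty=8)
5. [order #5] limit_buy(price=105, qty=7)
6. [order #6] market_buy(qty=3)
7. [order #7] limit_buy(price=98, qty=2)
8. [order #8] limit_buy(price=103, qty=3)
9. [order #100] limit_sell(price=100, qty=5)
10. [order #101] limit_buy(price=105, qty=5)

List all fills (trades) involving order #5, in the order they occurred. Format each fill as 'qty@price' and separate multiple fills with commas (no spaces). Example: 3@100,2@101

Answer: 5@105

Derivation:
After op 1 [order #1] market_buy(qty=3): fills=none; bids=[-] asks=[-]
After op 2 [order #2] limit_buy(price=97, qty=10): fills=none; bids=[#2:10@97] asks=[-]
After op 3 [order #3] market_buy(qty=1): fills=none; bids=[#2:10@97] asks=[-]
After op 4 [order #4] limit_buy(price=99, qty=8): fills=none; bids=[#4:8@99 #2:10@97] asks=[-]
After op 5 [order #5] limit_buy(price=105, qty=7): fills=none; bids=[#5:7@105 #4:8@99 #2:10@97] asks=[-]
After op 6 [order #6] market_buy(qty=3): fills=none; bids=[#5:7@105 #4:8@99 #2:10@97] asks=[-]
After op 7 [order #7] limit_buy(price=98, qty=2): fills=none; bids=[#5:7@105 #4:8@99 #7:2@98 #2:10@97] asks=[-]
After op 8 [order #8] limit_buy(price=103, qty=3): fills=none; bids=[#5:7@105 #8:3@103 #4:8@99 #7:2@98 #2:10@97] asks=[-]
After op 9 [order #100] limit_sell(price=100, qty=5): fills=#5x#100:5@105; bids=[#5:2@105 #8:3@103 #4:8@99 #7:2@98 #2:10@97] asks=[-]
After op 10 [order #101] limit_buy(price=105, qty=5): fills=none; bids=[#5:2@105 #101:5@105 #8:3@103 #4:8@99 #7:2@98 #2:10@97] asks=[-]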